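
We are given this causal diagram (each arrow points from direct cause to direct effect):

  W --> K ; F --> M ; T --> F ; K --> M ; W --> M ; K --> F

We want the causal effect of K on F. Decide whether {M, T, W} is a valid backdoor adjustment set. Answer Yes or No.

No

Backdoor paths from K to F (paths whose first edge points into K):
  P1: K <- W -> M <- F
Condition 1 (no descendant of K in the set): FAILS — M is a descendant of K.
Condition 2 (every backdoor path blocked by {M, T, W}):
  P1: blocked at fork node W ∈ conditioning set.
{M, T, W} does not satisfy the backdoor criterion.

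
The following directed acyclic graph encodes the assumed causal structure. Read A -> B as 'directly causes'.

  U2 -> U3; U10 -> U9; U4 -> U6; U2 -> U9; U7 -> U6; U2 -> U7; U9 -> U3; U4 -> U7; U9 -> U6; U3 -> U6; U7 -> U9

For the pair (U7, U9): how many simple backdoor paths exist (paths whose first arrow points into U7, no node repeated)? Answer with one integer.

A backdoor path from U7 to U9 is any simple undirected path whose first edge points into U7 (i.e. leaves U7 via a parent).
Parents of U7: {U2, U4}.
Enumerating:
  P1: U7 <- U4 -> U6 <- U9
  P2: U7 <- U4 -> U6 <- U3 <- U2 -> U9
  P3: U7 <- U4 -> U6 <- U3 <- U9
  P4: U7 <- U2 -> U9
  P5: U7 <- U2 -> U3 <- U9
  P6: U7 <- U2 -> U3 -> U6 <- U9
That exhausts the simple backdoor paths. Count: 6.

6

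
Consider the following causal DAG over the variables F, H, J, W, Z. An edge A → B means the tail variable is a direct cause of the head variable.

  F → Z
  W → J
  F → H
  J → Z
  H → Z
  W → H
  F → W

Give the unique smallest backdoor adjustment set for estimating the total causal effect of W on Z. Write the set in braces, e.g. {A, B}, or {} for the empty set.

{F}

Variables eligible for adjustment (non-descendants of W, excluding W and Z): {F}.
Backdoor paths from W to Z:
  P1: W <- F -> H -> Z
  P2: W <- F -> Z
The empty set is not sufficient: P1 (W <- F -> H -> Z) has no collider blocking it and no conditioned non-collider, so it is open.
Try {F}:
  P1: blocked at fork node F ∈ conditioning set.
  P2: blocked at fork node F ∈ conditioning set.
{F} contains no descendant of W and blocks every backdoor path.
{F} is the unique smallest valid adjustment set.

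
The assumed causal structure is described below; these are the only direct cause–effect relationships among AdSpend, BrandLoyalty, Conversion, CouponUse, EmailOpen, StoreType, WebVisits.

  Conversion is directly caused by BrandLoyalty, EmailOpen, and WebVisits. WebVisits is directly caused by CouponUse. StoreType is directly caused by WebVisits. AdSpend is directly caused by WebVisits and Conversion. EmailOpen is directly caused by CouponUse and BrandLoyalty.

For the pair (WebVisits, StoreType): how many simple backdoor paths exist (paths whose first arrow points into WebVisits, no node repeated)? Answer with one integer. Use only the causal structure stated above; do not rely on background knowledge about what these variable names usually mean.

0

A backdoor path from WebVisits to StoreType is any simple undirected path whose first edge points into WebVisits (i.e. leaves WebVisits via a parent).
Parents of WebVisits: {CouponUse}.
No simple path from any parent of WebVisits reaches StoreType without revisiting WebVisits, so there are no backdoor paths.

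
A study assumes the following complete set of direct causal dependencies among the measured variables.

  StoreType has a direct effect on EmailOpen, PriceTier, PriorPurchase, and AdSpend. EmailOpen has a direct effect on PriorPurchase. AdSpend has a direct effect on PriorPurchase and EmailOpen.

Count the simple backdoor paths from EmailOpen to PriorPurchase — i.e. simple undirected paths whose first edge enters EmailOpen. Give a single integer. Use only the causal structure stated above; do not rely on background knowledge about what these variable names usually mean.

A backdoor path from EmailOpen to PriorPurchase is any simple undirected path whose first edge points into EmailOpen (i.e. leaves EmailOpen via a parent).
Parents of EmailOpen: {AdSpend, StoreType}.
Enumerating:
  P1: EmailOpen <- StoreType -> AdSpend -> PriorPurchase
  P2: EmailOpen <- StoreType -> PriorPurchase
  P3: EmailOpen <- AdSpend <- StoreType -> PriorPurchase
  P4: EmailOpen <- AdSpend -> PriorPurchase
That exhausts the simple backdoor paths. Count: 4.

4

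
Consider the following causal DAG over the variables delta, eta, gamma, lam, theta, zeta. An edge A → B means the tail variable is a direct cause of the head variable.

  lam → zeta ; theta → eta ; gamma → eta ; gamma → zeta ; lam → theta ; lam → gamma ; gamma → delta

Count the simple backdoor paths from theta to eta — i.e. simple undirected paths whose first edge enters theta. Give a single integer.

A backdoor path from theta to eta is any simple undirected path whose first edge points into theta (i.e. leaves theta via a parent).
Parents of theta: {lam}.
Enumerating:
  P1: theta <- lam -> gamma -> eta
  P2: theta <- lam -> zeta <- gamma -> eta
That exhausts the simple backdoor paths. Count: 2.

2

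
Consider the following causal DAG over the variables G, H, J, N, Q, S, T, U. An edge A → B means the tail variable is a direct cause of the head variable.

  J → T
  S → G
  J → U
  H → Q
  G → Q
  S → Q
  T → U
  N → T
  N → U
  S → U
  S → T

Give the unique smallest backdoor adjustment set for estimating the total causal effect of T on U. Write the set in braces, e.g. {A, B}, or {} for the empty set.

{J, N, S}

Variables eligible for adjustment (non-descendants of T, excluding T and U): {G, H, J, N, Q, S}.
Backdoor paths from T to U:
  P1: T <- N -> U
  P2: T <- J -> U
  P3: T <- S -> U
The empty set is not sufficient: P1 (T <- N -> U) has no collider blocking it and no conditioned non-collider, so it is open.
Try {J, N, S}:
  P1: blocked at fork node N ∈ conditioning set.
  P2: blocked at fork node J ∈ conditioning set.
  P3: blocked at fork node S ∈ conditioning set.
{J, N, S} contains no descendant of T and blocks every backdoor path.
Every element of {J, N, S} is needed (dropping J leaves P2 open; dropping N leaves P1 open; dropping S leaves P3 open), so no proper subset is valid.
Among all size-3 subsets of the eligible variables, only {J, N, S} blocks every backdoor path, so it is the unique smallest valid adjustment set.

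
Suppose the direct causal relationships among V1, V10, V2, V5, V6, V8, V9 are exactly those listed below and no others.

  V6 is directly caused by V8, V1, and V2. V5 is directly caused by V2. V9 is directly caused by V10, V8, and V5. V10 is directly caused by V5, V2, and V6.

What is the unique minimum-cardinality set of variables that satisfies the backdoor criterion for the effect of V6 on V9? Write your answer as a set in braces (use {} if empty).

{V2, V8}

Variables eligible for adjustment (non-descendants of V6, excluding V6 and V9): {V1, V2, V5, V8}.
Backdoor paths from V6 to V9:
  P1: V6 <- V8 -> V9
  P2: V6 <- V2 -> V5 -> V10 -> V9
  P3: V6 <- V2 -> V5 -> V9
  P4: V6 <- V2 -> V10 <- V5 -> V9
  P5: V6 <- V2 -> V10 -> V9
The empty set is not sufficient: P1 (V6 <- V8 -> V9) has no collider blocking it and no conditioned non-collider, so it is open.
Try {V2, V8}:
  P1: blocked at fork node V8 ∈ conditioning set.
  P2: blocked at fork node V2 ∈ conditioning set.
  P3: blocked at fork node V2 ∈ conditioning set.
  P4: blocked at fork node V2 ∈ conditioning set.
  P5: blocked at fork node V2 ∈ conditioning set.
{V2, V8} contains no descendant of V6 and blocks every backdoor path.
Every element of {V2, V8} is needed (dropping V2 leaves P2 open; dropping V8 leaves P1 open), so no proper subset is valid.
Among all size-2 subsets of the eligible variables, only {V2, V8} blocks every backdoor path, so it is the unique smallest valid adjustment set.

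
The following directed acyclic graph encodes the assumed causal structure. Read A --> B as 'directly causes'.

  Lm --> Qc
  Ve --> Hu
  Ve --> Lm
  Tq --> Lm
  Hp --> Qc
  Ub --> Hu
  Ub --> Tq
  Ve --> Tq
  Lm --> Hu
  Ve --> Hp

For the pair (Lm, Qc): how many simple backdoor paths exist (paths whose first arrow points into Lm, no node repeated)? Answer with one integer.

A backdoor path from Lm to Qc is any simple undirected path whose first edge points into Lm (i.e. leaves Lm via a parent).
Parents of Lm: {Tq, Ve}.
Enumerating:
  P1: Lm <- Ve -> Hp -> Qc
  P2: Lm <- Tq <- Ub -> Hu <- Ve -> Hp -> Qc
  P3: Lm <- Tq <- Ve -> Hp -> Qc
That exhausts the simple backdoor paths. Count: 3.

3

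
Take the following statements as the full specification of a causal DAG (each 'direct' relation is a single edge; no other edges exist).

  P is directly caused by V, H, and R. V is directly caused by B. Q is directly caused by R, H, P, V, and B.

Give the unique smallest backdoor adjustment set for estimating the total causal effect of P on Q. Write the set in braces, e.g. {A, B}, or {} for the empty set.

{H, R, V}

Variables eligible for adjustment (non-descendants of P, excluding P and Q): {B, H, R, V}.
Backdoor paths from P to Q:
  P1: P <- R -> Q
  P2: P <- V <- B -> Q
  P3: P <- V -> Q
  P4: P <- H -> Q
The empty set is not sufficient: P1 (P <- R -> Q) has no collider blocking it and no conditioned non-collider, so it is open.
Try {H, R, V}:
  P1: blocked at fork node R ∈ conditioning set.
  P2: blocked at chain node V ∈ conditioning set.
  P3: blocked at fork node V ∈ conditioning set.
  P4: blocked at fork node H ∈ conditioning set.
{H, R, V} contains no descendant of P and blocks every backdoor path.
Every element of {H, R, V} is needed (dropping H leaves P4 open; dropping R leaves P1 open; dropping V leaves P2 open), so no proper subset is valid.
Among all size-3 subsets of the eligible variables, only {H, R, V} blocks every backdoor path, so it is the unique smallest valid adjustment set.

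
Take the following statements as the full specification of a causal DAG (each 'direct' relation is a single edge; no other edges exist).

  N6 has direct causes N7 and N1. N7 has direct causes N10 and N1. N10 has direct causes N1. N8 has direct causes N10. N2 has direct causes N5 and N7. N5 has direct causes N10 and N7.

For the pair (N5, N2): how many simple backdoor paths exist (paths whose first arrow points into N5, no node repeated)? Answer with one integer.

4

A backdoor path from N5 to N2 is any simple undirected path whose first edge points into N5 (i.e. leaves N5 via a parent).
Parents of N5: {N10, N7}.
Enumerating:
  P1: N5 <- N10 <- N1 -> N7 -> N2
  P2: N5 <- N10 <- N1 -> N6 <- N7 -> N2
  P3: N5 <- N10 -> N7 -> N2
  P4: N5 <- N7 -> N2
That exhausts the simple backdoor paths. Count: 4.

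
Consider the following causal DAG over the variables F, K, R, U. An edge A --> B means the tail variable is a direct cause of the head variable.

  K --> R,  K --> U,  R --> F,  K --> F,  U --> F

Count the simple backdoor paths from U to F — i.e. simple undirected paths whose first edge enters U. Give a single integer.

A backdoor path from U to F is any simple undirected path whose first edge points into U (i.e. leaves U via a parent).
Parents of U: {K}.
Enumerating:
  P1: U <- K -> R -> F
  P2: U <- K -> F
That exhausts the simple backdoor paths. Count: 2.

2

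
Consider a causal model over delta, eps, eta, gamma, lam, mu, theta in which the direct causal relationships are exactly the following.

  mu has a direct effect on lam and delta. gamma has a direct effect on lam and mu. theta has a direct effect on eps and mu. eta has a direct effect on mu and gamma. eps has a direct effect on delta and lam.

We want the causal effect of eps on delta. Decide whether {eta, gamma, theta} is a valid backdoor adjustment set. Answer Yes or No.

Yes

Backdoor paths from eps to delta (paths whose first edge points into eps):
  P1: eps <- theta -> mu -> delta
Condition 1 (no descendant of eps in the set): holds — descendants of eps are {delta, lam}; none are in {eta, gamma, theta}.
Condition 2 (every backdoor path blocked by {eta, gamma, theta}):
  P1: blocked at fork node theta ∈ conditioning set.
{eta, gamma, theta} satisfies the backdoor criterion.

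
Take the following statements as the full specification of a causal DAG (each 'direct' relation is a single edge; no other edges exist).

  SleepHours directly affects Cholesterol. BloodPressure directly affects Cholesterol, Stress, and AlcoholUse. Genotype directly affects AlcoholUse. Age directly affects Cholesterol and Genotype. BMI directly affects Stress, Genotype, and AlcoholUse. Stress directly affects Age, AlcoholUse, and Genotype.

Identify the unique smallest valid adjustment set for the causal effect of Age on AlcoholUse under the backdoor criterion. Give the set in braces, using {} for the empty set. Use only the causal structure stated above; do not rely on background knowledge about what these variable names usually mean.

{Stress}

Variables eligible for adjustment (non-descendants of Age, excluding Age and AlcoholUse): {BMI, BloodPressure, SleepHours, Stress}.
Backdoor paths from Age to AlcoholUse:
  P1: Age <- Stress <- BMI -> Genotype -> AlcoholUse
  P2: Age <- Stress <- BMI -> AlcoholUse
  P3: Age <- Stress <- BloodPressure -> AlcoholUse
  P4: Age <- Stress -> Genotype <- BMI -> AlcoholUse
  P5: Age <- Stress -> Genotype -> AlcoholUse
  P6: Age <- Stress -> AlcoholUse
The empty set is not sufficient: P1 (Age <- Stress <- BMI -> Genotype -> AlcoholUse) has no collider blocking it and no conditioned non-collider, so it is open.
Try {Stress}:
  P1: blocked at chain node Stress ∈ conditioning set.
  P2: blocked at chain node Stress ∈ conditioning set.
  P3: blocked at chain node Stress ∈ conditioning set.
  P4: blocked at fork node Stress ∈ conditioning set.
  P5: blocked at fork node Stress ∈ conditioning set.
  P6: blocked at fork node Stress ∈ conditioning set.
{Stress} contains no descendant of Age and blocks every backdoor path.
No other singleton works — e.g. {BMI} leaves P3 open — so {Stress} is the unique smallest valid adjustment set.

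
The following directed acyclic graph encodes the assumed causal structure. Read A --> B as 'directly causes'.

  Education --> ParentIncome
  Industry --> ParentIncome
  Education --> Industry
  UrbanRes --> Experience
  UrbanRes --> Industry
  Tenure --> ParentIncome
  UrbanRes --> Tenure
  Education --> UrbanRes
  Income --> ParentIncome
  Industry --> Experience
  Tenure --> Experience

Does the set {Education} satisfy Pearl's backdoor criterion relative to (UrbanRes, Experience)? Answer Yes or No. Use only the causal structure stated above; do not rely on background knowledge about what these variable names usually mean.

Yes

Backdoor paths from UrbanRes to Experience (paths whose first edge points into UrbanRes):
  P1: UrbanRes <- Education -> Industry -> Experience
  P2: UrbanRes <- Education -> Industry -> ParentIncome <- Tenure -> Experience
  P3: UrbanRes <- Education -> ParentIncome <- Tenure -> Experience
  P4: UrbanRes <- Education -> ParentIncome <- Industry -> Experience
Condition 1 (no descendant of UrbanRes in the set): holds — descendants of UrbanRes are {Experience, Industry, ParentIncome, Tenure}; none are in {Education}.
Condition 2 (every backdoor path blocked by {Education}):
  P1: blocked at fork node Education ∈ conditioning set.
  P2: blocked at fork node Education ∈ conditioning set.
  P3: blocked at fork node Education ∈ conditioning set.
  P4: blocked at fork node Education ∈ conditioning set.
{Education} satisfies the backdoor criterion.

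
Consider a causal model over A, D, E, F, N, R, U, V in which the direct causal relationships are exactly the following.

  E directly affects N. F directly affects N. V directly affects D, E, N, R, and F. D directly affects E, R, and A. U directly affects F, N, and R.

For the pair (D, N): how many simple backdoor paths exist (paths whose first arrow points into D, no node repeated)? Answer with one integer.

A backdoor path from D to N is any simple undirected path whose first edge points into D (i.e. leaves D via a parent).
Parents of D: {V}.
Enumerating:
  P1: D <- V -> E -> N
  P2: D <- V -> F <- U -> N
  P3: D <- V -> F -> N
  P4: D <- V -> R <- U -> F -> N
  P5: D <- V -> R <- U -> N
  P6: D <- V -> N
That exhausts the simple backdoor paths. Count: 6.

6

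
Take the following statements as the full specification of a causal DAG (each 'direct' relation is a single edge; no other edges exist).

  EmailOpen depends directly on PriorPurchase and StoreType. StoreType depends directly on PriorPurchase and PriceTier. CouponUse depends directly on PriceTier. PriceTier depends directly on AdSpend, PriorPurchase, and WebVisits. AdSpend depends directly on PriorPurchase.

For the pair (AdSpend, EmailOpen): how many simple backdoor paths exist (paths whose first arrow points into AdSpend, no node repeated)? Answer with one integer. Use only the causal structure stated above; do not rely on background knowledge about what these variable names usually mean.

A backdoor path from AdSpend to EmailOpen is any simple undirected path whose first edge points into AdSpend (i.e. leaves AdSpend via a parent).
Parents of AdSpend: {PriorPurchase}.
Enumerating:
  P1: AdSpend <- PriorPurchase -> PriceTier -> StoreType -> EmailOpen
  P2: AdSpend <- PriorPurchase -> StoreType -> EmailOpen
  P3: AdSpend <- PriorPurchase -> EmailOpen
That exhausts the simple backdoor paths. Count: 3.

3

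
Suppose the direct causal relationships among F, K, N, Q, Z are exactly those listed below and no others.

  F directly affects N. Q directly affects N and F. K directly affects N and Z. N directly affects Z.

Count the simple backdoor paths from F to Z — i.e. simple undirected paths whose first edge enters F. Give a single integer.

A backdoor path from F to Z is any simple undirected path whose first edge points into F (i.e. leaves F via a parent).
Parents of F: {Q}.
Enumerating:
  P1: F <- Q -> N <- K -> Z
  P2: F <- Q -> N -> Z
That exhausts the simple backdoor paths. Count: 2.

2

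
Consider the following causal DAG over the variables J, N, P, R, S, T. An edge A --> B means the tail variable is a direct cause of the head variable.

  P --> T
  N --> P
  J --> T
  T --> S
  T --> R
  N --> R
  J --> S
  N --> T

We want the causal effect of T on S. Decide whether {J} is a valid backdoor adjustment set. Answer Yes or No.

Backdoor paths from T to S (paths whose first edge points into T):
  P1: T <- J -> S
Condition 1 (no descendant of T in the set): holds — descendants of T are {R, S}; none are in {J}.
Condition 2 (every backdoor path blocked by {J}):
  P1: blocked at fork node J ∈ conditioning set.
{J} satisfies the backdoor criterion.

Yes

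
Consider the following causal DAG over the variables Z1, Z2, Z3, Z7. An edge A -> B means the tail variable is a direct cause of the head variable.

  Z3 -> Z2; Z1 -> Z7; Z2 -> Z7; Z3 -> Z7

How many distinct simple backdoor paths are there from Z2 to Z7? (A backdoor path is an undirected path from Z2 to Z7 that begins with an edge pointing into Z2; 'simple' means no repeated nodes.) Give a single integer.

1

A backdoor path from Z2 to Z7 is any simple undirected path whose first edge points into Z2 (i.e. leaves Z2 via a parent).
Parents of Z2: {Z3}.
Enumerating:
  P1: Z2 <- Z3 -> Z7
That exhausts the simple backdoor paths. Count: 1.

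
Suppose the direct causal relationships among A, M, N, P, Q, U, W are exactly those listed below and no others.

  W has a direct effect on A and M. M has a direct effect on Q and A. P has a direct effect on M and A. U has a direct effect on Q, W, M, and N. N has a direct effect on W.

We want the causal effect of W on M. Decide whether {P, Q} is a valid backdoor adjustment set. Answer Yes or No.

No

Backdoor paths from W to M (paths whose first edge points into W):
  P1: W <- U -> M
  P2: W <- U -> Q <- M
  P3: W <- N <- U -> M
  P4: W <- N <- U -> Q <- M
Condition 1 (no descendant of W in the set): FAILS — Q is a descendant of W.
Condition 2 (every backdoor path blocked by {P, Q}):
  P1: open — no interior node is in the conditioning set.
  P2: open — collider(s) Q are conditioned on (or have a conditioned descendant) and no non-collider on the path is in the set.
  P3: open — no interior node is in the conditioning set.
  P4: open — collider(s) Q are conditioned on (or have a conditioned descendant) and no non-collider on the path is in the set.
{P, Q} does not satisfy the backdoor criterion.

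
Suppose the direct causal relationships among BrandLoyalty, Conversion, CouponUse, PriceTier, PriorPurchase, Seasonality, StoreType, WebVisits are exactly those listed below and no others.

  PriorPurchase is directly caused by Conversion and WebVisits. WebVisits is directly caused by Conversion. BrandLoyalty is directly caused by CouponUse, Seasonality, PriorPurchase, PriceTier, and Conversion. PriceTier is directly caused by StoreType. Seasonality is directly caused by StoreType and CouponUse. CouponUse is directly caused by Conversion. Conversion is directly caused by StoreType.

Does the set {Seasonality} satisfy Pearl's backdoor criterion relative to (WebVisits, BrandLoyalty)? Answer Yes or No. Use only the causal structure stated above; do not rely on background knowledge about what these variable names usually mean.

Backdoor paths from WebVisits to BrandLoyalty (paths whose first edge points into WebVisits):
  P1: WebVisits <- Conversion <- StoreType -> PriceTier -> BrandLoyalty
  P2: WebVisits <- Conversion <- StoreType -> Seasonality <- CouponUse -> BrandLoyalty
  P3: WebVisits <- Conversion <- StoreType -> Seasonality -> BrandLoyalty
  P4: WebVisits <- Conversion -> CouponUse -> Seasonality <- StoreType -> PriceTier -> BrandLoyalty
  P5: WebVisits <- Conversion -> CouponUse -> Seasonality -> BrandLoyalty
  P6: WebVisits <- Conversion -> CouponUse -> BrandLoyalty
  P7: WebVisits <- Conversion -> PriorPurchase -> BrandLoyalty
  P8: WebVisits <- Conversion -> BrandLoyalty
Condition 1 (no descendant of WebVisits in the set): holds — descendants of WebVisits are {BrandLoyalty, PriorPurchase}; none are in {Seasonality}.
Condition 2 (every backdoor path blocked by {Seasonality}):
  P1: open — no interior node is in the conditioning set.
  P2: open — collider(s) Seasonality are conditioned on (or have a conditioned descendant) and no non-collider on the path is in the set.
  P3: blocked at chain node Seasonality ∈ conditioning set.
  P4: open — collider(s) Seasonality are conditioned on (or have a conditioned descendant) and no non-collider on the path is in the set.
  P5: blocked at chain node Seasonality ∈ conditioning set.
  P6: open — no interior node is in the conditioning set.
  P7: open — no interior node is in the conditioning set.
  P8: open — no interior node is in the conditioning set.
{Seasonality} does not satisfy the backdoor criterion.

No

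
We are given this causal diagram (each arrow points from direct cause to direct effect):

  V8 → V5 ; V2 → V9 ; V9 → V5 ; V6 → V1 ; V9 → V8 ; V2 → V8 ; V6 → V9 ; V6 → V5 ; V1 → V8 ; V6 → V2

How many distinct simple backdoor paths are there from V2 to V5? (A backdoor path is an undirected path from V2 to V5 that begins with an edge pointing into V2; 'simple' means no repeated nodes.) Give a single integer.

5

A backdoor path from V2 to V5 is any simple undirected path whose first edge points into V2 (i.e. leaves V2 via a parent).
Parents of V2: {V6}.
Enumerating:
  P1: V2 <- V6 -> V1 -> V8 <- V9 -> V5
  P2: V2 <- V6 -> V1 -> V8 -> V5
  P3: V2 <- V6 -> V9 -> V8 -> V5
  P4: V2 <- V6 -> V9 -> V5
  P5: V2 <- V6 -> V5
That exhausts the simple backdoor paths. Count: 5.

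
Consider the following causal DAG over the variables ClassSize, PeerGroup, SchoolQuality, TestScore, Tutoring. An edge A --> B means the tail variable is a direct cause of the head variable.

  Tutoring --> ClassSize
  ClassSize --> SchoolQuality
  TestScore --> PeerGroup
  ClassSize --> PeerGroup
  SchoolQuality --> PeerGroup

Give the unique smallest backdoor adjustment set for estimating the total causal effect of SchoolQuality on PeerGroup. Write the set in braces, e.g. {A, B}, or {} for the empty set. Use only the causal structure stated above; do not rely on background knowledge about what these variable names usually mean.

Variables eligible for adjustment (non-descendants of SchoolQuality, excluding SchoolQuality and PeerGroup): {ClassSize, TestScore, Tutoring}.
Backdoor paths from SchoolQuality to PeerGroup:
  P1: SchoolQuality <- ClassSize -> PeerGroup
The empty set is not sufficient: P1 (SchoolQuality <- ClassSize -> PeerGroup) has no collider blocking it and no conditioned non-collider, so it is open.
Try {ClassSize}:
  P1: blocked at fork node ClassSize ∈ conditioning set.
{ClassSize} contains no descendant of SchoolQuality and blocks every backdoor path.
No other singleton works — e.g. {Tutoring} leaves P1 open — so {ClassSize} is the unique smallest valid adjustment set.

{ClassSize}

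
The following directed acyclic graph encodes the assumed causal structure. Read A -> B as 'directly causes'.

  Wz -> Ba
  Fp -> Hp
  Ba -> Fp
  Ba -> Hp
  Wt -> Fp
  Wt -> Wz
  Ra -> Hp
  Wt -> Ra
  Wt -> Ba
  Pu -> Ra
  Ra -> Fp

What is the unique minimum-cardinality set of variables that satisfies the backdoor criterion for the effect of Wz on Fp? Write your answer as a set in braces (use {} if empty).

{Wt}

Variables eligible for adjustment (non-descendants of Wz, excluding Wz and Fp): {Pu, Ra, Wt}.
Backdoor paths from Wz to Fp:
  P1: Wz <- Wt -> Ra -> Fp
  P2: Wz <- Wt -> Ra -> Hp <- Ba -> Fp
  P3: Wz <- Wt -> Ra -> Hp <- Fp
  P4: Wz <- Wt -> Ba -> Fp
  P5: Wz <- Wt -> Ba -> Hp <- Ra -> Fp
  P6: Wz <- Wt -> Ba -> Hp <- Fp
  P7: Wz <- Wt -> Fp
The empty set is not sufficient: P1 (Wz <- Wt -> Ra -> Fp) has no collider blocking it and no conditioned non-collider, so it is open.
Try {Wt}:
  P1: blocked at fork node Wt ∈ conditioning set.
  P2: blocked at fork node Wt ∈ conditioning set.
  P3: blocked at fork node Wt ∈ conditioning set.
  P4: blocked at fork node Wt ∈ conditioning set.
  P5: blocked at fork node Wt ∈ conditioning set.
  P6: blocked at fork node Wt ∈ conditioning set.
  P7: blocked at fork node Wt ∈ conditioning set.
{Wt} contains no descendant of Wz and blocks every backdoor path.
No other singleton works — e.g. {Pu} leaves P1 open — so {Wt} is the unique smallest valid adjustment set.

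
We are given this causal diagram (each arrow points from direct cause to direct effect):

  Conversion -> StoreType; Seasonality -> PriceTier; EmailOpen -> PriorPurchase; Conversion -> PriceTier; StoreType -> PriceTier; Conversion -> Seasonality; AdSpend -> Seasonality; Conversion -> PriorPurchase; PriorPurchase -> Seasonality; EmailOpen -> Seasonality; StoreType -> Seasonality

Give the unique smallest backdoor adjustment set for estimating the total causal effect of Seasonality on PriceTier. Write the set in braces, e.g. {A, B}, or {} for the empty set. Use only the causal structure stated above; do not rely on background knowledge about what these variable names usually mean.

{Conversion, StoreType}

Variables eligible for adjustment (non-descendants of Seasonality, excluding Seasonality and PriceTier): {AdSpend, Conversion, EmailOpen, PriorPurchase, StoreType}.
Backdoor paths from Seasonality to PriceTier:
  P1: Seasonality <- Conversion -> StoreType -> PriceTier
  P2: Seasonality <- Conversion -> PriceTier
  P3: Seasonality <- EmailOpen -> PriorPurchase <- Conversion -> StoreType -> PriceTier
  P4: Seasonality <- EmailOpen -> PriorPurchase <- Conversion -> PriceTier
  P5: Seasonality <- PriorPurchase <- Conversion -> StoreType -> PriceTier
  P6: Seasonality <- PriorPurchase <- Conversion -> PriceTier
  P7: Seasonality <- StoreType <- Conversion -> PriceTier
  P8: Seasonality <- StoreType -> PriceTier
The empty set is not sufficient: P1 (Seasonality <- Conversion -> StoreType -> PriceTier) has no collider blocking it and no conditioned non-collider, so it is open.
Try {Conversion, StoreType}:
  P1: blocked at fork node Conversion ∈ conditioning set.
  P2: blocked at fork node Conversion ∈ conditioning set.
  P3: blocked at collider PriorPurchase (neither it nor any descendant is in the conditioning set).
  P4: blocked at collider PriorPurchase (neither it nor any descendant is in the conditioning set).
  P5: blocked at fork node Conversion ∈ conditioning set.
  P6: blocked at fork node Conversion ∈ conditioning set.
  P7: blocked at chain node StoreType ∈ conditioning set.
  P8: blocked at fork node StoreType ∈ conditioning set.
{Conversion, StoreType} contains no descendant of Seasonality and blocks every backdoor path.
Every element of {Conversion, StoreType} is needed (dropping Conversion leaves P2 open; dropping StoreType leaves P8 open), so no proper subset is valid.
Among all size-2 subsets of the eligible variables, only {Conversion, StoreType} blocks every backdoor path, so it is the unique smallest valid adjustment set.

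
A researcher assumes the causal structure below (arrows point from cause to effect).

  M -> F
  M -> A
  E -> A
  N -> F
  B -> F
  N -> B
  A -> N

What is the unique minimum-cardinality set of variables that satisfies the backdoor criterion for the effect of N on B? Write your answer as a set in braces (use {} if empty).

Variables eligible for adjustment (non-descendants of N, excluding N and B): {A, E, M}.
Backdoor paths from N to B:
  P1: N <- A <- M -> F <- B
Each backdoor path contains an unconditioned collider, so every path is already blocked with the empty conditioning set:
  P1: blocked at collider F (neither it nor any descendant is in the conditioning set).
The empty set is therefore the unique smallest valid set.

{}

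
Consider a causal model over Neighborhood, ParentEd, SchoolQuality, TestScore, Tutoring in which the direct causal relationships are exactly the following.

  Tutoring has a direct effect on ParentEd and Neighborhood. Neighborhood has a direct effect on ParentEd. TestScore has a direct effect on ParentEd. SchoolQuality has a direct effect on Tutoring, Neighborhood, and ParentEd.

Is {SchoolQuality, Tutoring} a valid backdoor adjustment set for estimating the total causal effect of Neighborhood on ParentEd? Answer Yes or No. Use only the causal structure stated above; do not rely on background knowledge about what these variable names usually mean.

Yes

Backdoor paths from Neighborhood to ParentEd (paths whose first edge points into Neighborhood):
  P1: Neighborhood <- SchoolQuality -> Tutoring -> ParentEd
  P2: Neighborhood <- SchoolQuality -> ParentEd
  P3: Neighborhood <- Tutoring <- SchoolQuality -> ParentEd
  P4: Neighborhood <- Tutoring -> ParentEd
Condition 1 (no descendant of Neighborhood in the set): holds — descendants of Neighborhood are {ParentEd}; none are in {SchoolQuality, Tutoring}.
Condition 2 (every backdoor path blocked by {SchoolQuality, Tutoring}):
  P1: blocked at fork node SchoolQuality ∈ conditioning set.
  P2: blocked at fork node SchoolQuality ∈ conditioning set.
  P3: blocked at chain node Tutoring ∈ conditioning set.
  P4: blocked at fork node Tutoring ∈ conditioning set.
{SchoolQuality, Tutoring} satisfies the backdoor criterion.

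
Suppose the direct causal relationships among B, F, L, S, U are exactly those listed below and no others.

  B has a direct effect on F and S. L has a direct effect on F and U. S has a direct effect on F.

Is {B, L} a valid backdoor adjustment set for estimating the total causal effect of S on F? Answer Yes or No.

Yes

Backdoor paths from S to F (paths whose first edge points into S):
  P1: S <- B -> F
Condition 1 (no descendant of S in the set): holds — descendants of S are {F}; none are in {B, L}.
Condition 2 (every backdoor path blocked by {B, L}):
  P1: blocked at fork node B ∈ conditioning set.
{B, L} satisfies the backdoor criterion.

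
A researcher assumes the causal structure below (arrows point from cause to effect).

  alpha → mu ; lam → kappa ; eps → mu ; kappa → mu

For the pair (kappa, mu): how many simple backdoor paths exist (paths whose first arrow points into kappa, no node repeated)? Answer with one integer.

0

A backdoor path from kappa to mu is any simple undirected path whose first edge points into kappa (i.e. leaves kappa via a parent).
Parents of kappa: {lam}.
No simple path from any parent of kappa reaches mu without revisiting kappa, so there are no backdoor paths.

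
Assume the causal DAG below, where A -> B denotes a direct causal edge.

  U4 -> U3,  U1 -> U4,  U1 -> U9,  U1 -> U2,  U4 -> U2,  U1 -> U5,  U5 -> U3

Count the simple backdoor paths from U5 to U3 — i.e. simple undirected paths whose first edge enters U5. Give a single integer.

A backdoor path from U5 to U3 is any simple undirected path whose first edge points into U5 (i.e. leaves U5 via a parent).
Parents of U5: {U1}.
Enumerating:
  P1: U5 <- U1 -> U4 -> U3
  P2: U5 <- U1 -> U2 <- U4 -> U3
That exhausts the simple backdoor paths. Count: 2.

2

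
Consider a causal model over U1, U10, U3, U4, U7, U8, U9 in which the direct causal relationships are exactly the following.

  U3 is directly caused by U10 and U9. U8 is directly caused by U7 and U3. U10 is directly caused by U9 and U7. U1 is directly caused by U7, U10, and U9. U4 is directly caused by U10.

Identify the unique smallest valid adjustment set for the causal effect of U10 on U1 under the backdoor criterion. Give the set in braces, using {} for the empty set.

{U7, U9}

Variables eligible for adjustment (non-descendants of U10, excluding U10 and U1): {U7, U9}.
Backdoor paths from U10 to U1:
  P1: U10 <- U7 -> U8 <- U3 <- U9 -> U1
  P2: U10 <- U7 -> U1
  P3: U10 <- U9 -> U3 -> U8 <- U7 -> U1
  P4: U10 <- U9 -> U1
The empty set is not sufficient: P2 (U10 <- U7 -> U1) has no collider blocking it and no conditioned non-collider, so it is open.
Try {U7, U9}:
  P1: blocked at fork node U7 ∈ conditioning set.
  P2: blocked at fork node U7 ∈ conditioning set.
  P3: blocked at fork node U9 ∈ conditioning set.
  P4: blocked at fork node U9 ∈ conditioning set.
{U7, U9} contains no descendant of U10 and blocks every backdoor path.
Every element of {U7, U9} is needed (dropping U7 leaves P2 open; dropping U9 leaves P4 open), so no proper subset is valid.
Among all size-2 subsets of the eligible variables, only {U7, U9} blocks every backdoor path, so it is the unique smallest valid adjustment set.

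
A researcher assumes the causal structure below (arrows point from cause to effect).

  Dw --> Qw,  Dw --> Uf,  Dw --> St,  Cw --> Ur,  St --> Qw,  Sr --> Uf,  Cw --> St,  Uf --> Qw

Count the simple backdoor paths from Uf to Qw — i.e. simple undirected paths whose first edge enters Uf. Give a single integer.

2

A backdoor path from Uf to Qw is any simple undirected path whose first edge points into Uf (i.e. leaves Uf via a parent).
Parents of Uf: {Dw, Sr}.
Enumerating:
  P1: Uf <- Dw -> St -> Qw
  P2: Uf <- Dw -> Qw
That exhausts the simple backdoor paths. Count: 2.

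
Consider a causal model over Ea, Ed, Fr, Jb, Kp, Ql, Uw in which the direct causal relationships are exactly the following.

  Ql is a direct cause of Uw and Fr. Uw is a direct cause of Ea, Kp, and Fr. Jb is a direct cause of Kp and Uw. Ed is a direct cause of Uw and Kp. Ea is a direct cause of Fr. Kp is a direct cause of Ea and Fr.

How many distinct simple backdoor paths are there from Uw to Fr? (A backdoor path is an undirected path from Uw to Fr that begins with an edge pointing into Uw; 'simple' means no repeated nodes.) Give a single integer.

5

A backdoor path from Uw to Fr is any simple undirected path whose first edge points into Uw (i.e. leaves Uw via a parent).
Parents of Uw: {Ed, Jb, Ql}.
Enumerating:
  P1: Uw <- Ql -> Fr
  P2: Uw <- Ed -> Kp -> Ea -> Fr
  P3: Uw <- Ed -> Kp -> Fr
  P4: Uw <- Jb -> Kp -> Ea -> Fr
  P5: Uw <- Jb -> Kp -> Fr
That exhausts the simple backdoor paths. Count: 5.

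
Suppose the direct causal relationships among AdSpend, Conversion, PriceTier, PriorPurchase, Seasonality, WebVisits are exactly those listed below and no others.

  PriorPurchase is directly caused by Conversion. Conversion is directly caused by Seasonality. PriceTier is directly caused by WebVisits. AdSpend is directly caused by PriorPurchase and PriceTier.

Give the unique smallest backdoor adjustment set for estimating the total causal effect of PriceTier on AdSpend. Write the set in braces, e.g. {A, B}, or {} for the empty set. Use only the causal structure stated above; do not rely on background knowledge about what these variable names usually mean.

{}

Variables eligible for adjustment (non-descendants of PriceTier, excluding PriceTier and AdSpend): {Conversion, PriorPurchase, Seasonality, WebVisits}.
Backdoor paths from PriceTier to AdSpend:
  (none)
With no backdoor paths the empty set already satisfies the criterion, and it is trivially minimal.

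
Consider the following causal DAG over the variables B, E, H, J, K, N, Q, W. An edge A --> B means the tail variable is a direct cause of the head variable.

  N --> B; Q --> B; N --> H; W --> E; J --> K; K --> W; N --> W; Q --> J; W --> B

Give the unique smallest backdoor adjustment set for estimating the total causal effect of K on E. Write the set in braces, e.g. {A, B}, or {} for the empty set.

{}

Variables eligible for adjustment (non-descendants of K, excluding K and E): {H, J, N, Q}.
Backdoor paths from K to E:
  P1: K <- J <- Q -> B <- N -> W -> E
  P2: K <- J <- Q -> B <- W -> E
Each backdoor path contains an unconditioned collider, so every path is already blocked with the empty conditioning set:
  P1: blocked at collider B (neither it nor any descendant is in the conditioning set).
  P2: blocked at collider B (neither it nor any descendant is in the conditioning set).
The empty set is therefore the unique smallest valid set.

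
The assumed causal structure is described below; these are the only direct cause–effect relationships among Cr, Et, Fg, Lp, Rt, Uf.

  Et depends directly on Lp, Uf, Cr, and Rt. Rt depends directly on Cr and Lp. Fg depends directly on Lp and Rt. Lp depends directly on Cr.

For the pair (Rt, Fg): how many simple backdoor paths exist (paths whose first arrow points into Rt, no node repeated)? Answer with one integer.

A backdoor path from Rt to Fg is any simple undirected path whose first edge points into Rt (i.e. leaves Rt via a parent).
Parents of Rt: {Cr, Lp}.
Enumerating:
  P1: Rt <- Cr -> Lp -> Fg
  P2: Rt <- Cr -> Et <- Lp -> Fg
  P3: Rt <- Lp -> Fg
That exhausts the simple backdoor paths. Count: 3.

3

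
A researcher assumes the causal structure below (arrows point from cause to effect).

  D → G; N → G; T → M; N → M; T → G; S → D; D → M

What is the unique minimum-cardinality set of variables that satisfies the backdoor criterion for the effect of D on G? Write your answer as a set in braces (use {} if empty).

Variables eligible for adjustment (non-descendants of D, excluding D and G): {N, S, T}.
Backdoor paths from D to G:
  (none)
With no backdoor paths the empty set already satisfies the criterion, and it is trivially minimal.

{}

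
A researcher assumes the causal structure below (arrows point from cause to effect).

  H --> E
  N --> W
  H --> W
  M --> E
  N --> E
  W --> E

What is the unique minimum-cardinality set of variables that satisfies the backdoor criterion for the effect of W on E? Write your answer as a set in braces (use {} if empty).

{H, N}

Variables eligible for adjustment (non-descendants of W, excluding W and E): {H, M, N}.
Backdoor paths from W to E:
  P1: W <- N -> E
  P2: W <- H -> E
The empty set is not sufficient: P1 (W <- N -> E) has no collider blocking it and no conditioned non-collider, so it is open.
Try {H, N}:
  P1: blocked at fork node N ∈ conditioning set.
  P2: blocked at fork node H ∈ conditioning set.
{H, N} contains no descendant of W and blocks every backdoor path.
Every element of {H, N} is needed (dropping H leaves P2 open; dropping N leaves P1 open), so no proper subset is valid.
Among all size-2 subsets of the eligible variables, only {H, N} blocks every backdoor path, so it is the unique smallest valid adjustment set.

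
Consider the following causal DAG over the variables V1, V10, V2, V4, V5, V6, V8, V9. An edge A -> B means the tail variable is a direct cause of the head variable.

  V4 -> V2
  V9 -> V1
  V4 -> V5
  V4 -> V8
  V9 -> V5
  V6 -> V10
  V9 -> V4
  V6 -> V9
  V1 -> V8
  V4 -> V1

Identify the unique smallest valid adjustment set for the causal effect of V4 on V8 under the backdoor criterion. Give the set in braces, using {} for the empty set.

{V9}

Variables eligible for adjustment (non-descendants of V4, excluding V4 and V8): {V10, V6, V9}.
Backdoor paths from V4 to V8:
  P1: V4 <- V9 -> V1 -> V8
The empty set is not sufficient: P1 (V4 <- V9 -> V1 -> V8) has no collider blocking it and no conditioned non-collider, so it is open.
Try {V9}:
  P1: blocked at fork node V9 ∈ conditioning set.
{V9} contains no descendant of V4 and blocks every backdoor path.
No other singleton works — e.g. {V6} leaves P1 open — so {V9} is the unique smallest valid adjustment set.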